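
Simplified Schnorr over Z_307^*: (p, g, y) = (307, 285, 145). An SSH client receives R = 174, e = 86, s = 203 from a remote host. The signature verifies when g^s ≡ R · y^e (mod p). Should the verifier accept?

g^s mod p:
285^2 = 81225 ≡ 177
285^4 ≡ 177^2 = 31329 ≡ 15
285^8 ≡ 15^2 = 225
285^16 ≡ 225^2 = 50625 ≡ 277
285^32 ≡ 277^2 = 76729 ≡ 286
285^64 ≡ 286^2 = 81796 ≡ 134
285^128 ≡ 134^2 = 17956 ≡ 150
203 = 128 + 64 + 8 + 2 + 1, so 285^203 ≡ 150·134·225·177·285 ≡ 69 (mod 307)
R · y^e mod p:
145^2 = 21025 ≡ 149
145^4 ≡ 149^2 = 22201 ≡ 97
145^8 ≡ 97^2 = 9409 ≡ 199
145^16 ≡ 199^2 = 39601 ≡ 305
145^32 ≡ 305^2 = 93025 ≡ 4
145^64 ≡ 4^2 = 16
86 = 64 + 16 + 4 + 2, so 145^86 ≡ 16·305·97·149 ≡ 153 (mod 307)
174·153 = 26622 ≡ 220 (mod 307)
69 ≠ 220; the check fails.

reject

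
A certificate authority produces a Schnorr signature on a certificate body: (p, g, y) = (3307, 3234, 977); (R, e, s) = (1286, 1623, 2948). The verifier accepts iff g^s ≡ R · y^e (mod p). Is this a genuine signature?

g^s mod p:
Squares mod 3307: 3234^1≡3234, 3234^2≡2022, 3234^4≡1032, 3234^8≡170, 3234^16≡2444, 3234^32≡694, 3234^64≡2121, 3234^128≡1121, 3234^256≡3288, 3234^512≡361, 3234^1024≡1348, 3234^2048≡1561
2948 = 2048 + 512 + 256 + 128 + 4, so 3234^2948 ≡ 1561·361·3288·1121·1032 ≡ 102 (mod 3307)
R · y^e mod p:
Squares mod 3307: 977^1≡977, 977^2≡2113, 977^4≡319, 977^8≡2551, 977^16≡2732, 977^32≡3232, 977^64≡2318, 977^128≡2556, 977^256≡1811, 977^512≡2484, 977^1024≡2701
1623 = 1024 + 512 + 64 + 16 + 4 + 2 + 1, so 977^1623 ≡ 2701·2484·2318·2732·319·2113·977 ≡ 1471 (mod 3307)
1286·1471 = 1891706 ≡ 102 (mod 3307)
102 ≡ 102 (mod 3307); signature holds.

genuine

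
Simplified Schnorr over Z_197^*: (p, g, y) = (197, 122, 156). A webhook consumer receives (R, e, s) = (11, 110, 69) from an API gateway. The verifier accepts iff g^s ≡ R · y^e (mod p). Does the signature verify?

verifies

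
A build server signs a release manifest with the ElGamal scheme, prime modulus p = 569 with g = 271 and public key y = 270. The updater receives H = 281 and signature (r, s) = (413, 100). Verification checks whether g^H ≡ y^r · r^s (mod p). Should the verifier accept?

Left side g^H mod p:
Squares mod 569: 271^1≡271, 271^2≡40, 271^4≡462, 271^8≡69, 271^16≡209, 271^32≡437, 271^64≡354, 271^128≡136, 271^256≡288
281 = 256 + 16 + 8 + 1, so 271^281 ≡ 288·209·69·271 ≡ 412 (mod 569)
Right side y^r · r^s mod p:
Squares mod 569: 270^1≡270, 270^2≡68, 270^4≡72, 270^8≡63, 270^16≡555, 270^32≡196, 270^64≡293, 270^128≡499, 270^256≡348
413 = 256 + 128 + 16 + 8 + 4 + 1, so 270^413 ≡ 348·499·555·63·72·270 ≡ 123 (mod 569)
Squares mod 569: 413^1≡413, 413^2≡438, 413^4≡91, 413^8≡315, 413^16≡219, 413^32≡165, 413^64≡482
100 = 64 + 32 + 4, so 413^100 ≡ 482·165·91 ≡ 119 (mod 569)
123·119 = 14637 ≡ 412 (mod 569)
412 ≡ 412 (mod 569), so the signature is genuine.

accept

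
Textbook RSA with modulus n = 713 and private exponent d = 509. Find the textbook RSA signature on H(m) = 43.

Squares mod 713: (H(m))^1≡43, (H(m))^2≡423, (H(m))^4≡679, (H(m))^8≡443, (H(m))^16≡174, (H(m))^32≡330, (H(m))^64≡524, (H(m))^128≡71, (H(m))^256≡50
509 = 256 + 128 + 64 + 32 + 16 + 8 + 4 + 1, so (H(m))^509 ≡ 50·71·524·330·174·443·679·43 ≡ 571 (mod 713)

571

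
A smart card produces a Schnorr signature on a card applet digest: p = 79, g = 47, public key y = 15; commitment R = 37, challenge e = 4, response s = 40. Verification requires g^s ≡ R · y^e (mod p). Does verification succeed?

fails

g^s mod p:
Squares mod 79: 47^1≡47, 47^2≡76, 47^4≡9, 47^8≡2, 47^16≡4, 47^32≡16
40 = 32 + 8, so 47^40 ≡ 16·2 ≡ 32 (mod 79)
R · y^e mod p:
Squares mod 79: 15^1≡15, 15^2≡67, 15^4≡65
15^4 ≡ 65 (mod 79)
37·65 = 2405 ≡ 35 (mod 79)
32 ≠ 35; the check fails.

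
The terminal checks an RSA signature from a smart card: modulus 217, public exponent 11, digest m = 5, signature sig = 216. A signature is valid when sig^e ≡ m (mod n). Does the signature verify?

does not verify

sig^2 ≡ 216^2 = 46656 ≡ 1
sig^4 ≡ 1^2 = 1
sig^8 ≡ 1^2 = 1
11 = 8 + 2 + 1, so sig^11 ≡ 1·1·216 ≡ 216 (mod 217)
The recovered value 216 does not match the digest 5.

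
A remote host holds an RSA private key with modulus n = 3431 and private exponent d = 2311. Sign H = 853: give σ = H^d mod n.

Squares mod 3431: H^1≡853, H^2≡237, H^4≡1273, H^8≡1097, H^16≡2559, H^32≡2133, H^64≡183, H^128≡2610, H^256≡1565, H^512≡2922, H^1024≡1756, H^2048≡2498
2311 = 2048 + 256 + 4 + 2 + 1, so H^2311 ≡ 2498·1565·1273·237·853 ≡ 1352 (mod 3431)

1352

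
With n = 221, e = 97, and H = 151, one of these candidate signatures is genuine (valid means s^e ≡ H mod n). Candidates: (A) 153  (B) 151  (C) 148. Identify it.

Candidate A: Squares mod 221: 153^1≡153, 153^2≡204, 153^4≡68, 153^8≡204, 153^16≡68, 153^32≡204, 153^64≡68; 97 = 64 + 32 + 1, so 153^97 ≡ 68·204·153 ≡ 153 (mod 221)
Candidate B: Squares mod 221: 151^1≡151, 151^2≡38, 151^4≡118, 151^8≡1, 151^16≡1, 151^32≡1, 151^64≡1; 97 = 64 + 32 + 1, so 151^97 ≡ 1·1·151 ≡ 151 (mod 221)
  → matches H = 151
Candidate C: Squares mod 221: 148^1≡148, 148^2≡25, 148^4≡183, 148^8≡118, 148^16≡1, 148^32≡1, 148^64≡1; 97 = 64 + 32 + 1, so 148^97 ≡ 1·1·148 ≡ 148 (mod 221)

B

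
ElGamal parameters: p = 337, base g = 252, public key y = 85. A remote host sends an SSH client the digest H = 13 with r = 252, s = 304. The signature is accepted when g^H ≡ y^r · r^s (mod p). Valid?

Left side g^H mod p:
Squares mod 337: 252^1≡252, 252^2≡148, 252^4≡336, 252^8≡1
13 = 8 + 4 + 1, so 252^13 ≡ 1·336·252 ≡ 85 (mod 337)
Right side y^r · r^s mod p:
Squares mod 337: 85^1≡85, 85^2≡148, 85^4≡336, 85^8≡1, 85^16≡1, 85^32≡1, 85^64≡1, 85^128≡1
252 = 128 + 64 + 32 + 16 + 8 + 4, so 85^252 ≡ 1·1·1·1·1·336 ≡ 336 (mod 337)
Squares mod 337: 252^1≡252, 252^2≡148, 252^4≡336, 252^8≡1, 252^16≡1, 252^32≡1, 252^64≡1, 252^128≡1, 252^256≡1
304 = 256 + 32 + 16, so 252^304 ≡ 1·1·1 ≡ 1 (mod 337)
336·1 = 336 ≡ 336 (mod 337)
85 ≠ 336, so verification fails.

no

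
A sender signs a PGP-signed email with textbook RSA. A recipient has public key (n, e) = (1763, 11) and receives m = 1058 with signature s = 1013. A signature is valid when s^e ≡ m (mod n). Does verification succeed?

fails

s^2 ≡ 1013^2 = 1026169 ≡ 103
s^4 ≡ 103^2 = 10609 ≡ 31
s^8 ≡ 31^2 = 961
11 = 8 + 2 + 1, so s^11 ≡ 961·103·1013 ≡ 917 (mod 1763)
s^11 mod 1763 = 917, but m = 1058.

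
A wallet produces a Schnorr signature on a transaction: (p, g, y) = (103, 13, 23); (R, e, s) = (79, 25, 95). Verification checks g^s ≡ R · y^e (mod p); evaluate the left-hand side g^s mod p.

Squares mod 103: 13^1≡13, 13^2≡66, 13^4≡30, 13^8≡76, 13^16≡8, 13^32≡64, 13^64≡79
95 = 64 + 16 + 8 + 4 + 2 + 1, so 13^95 ≡ 79·8·76·30·66·13 ≡ 72 (mod 103)

72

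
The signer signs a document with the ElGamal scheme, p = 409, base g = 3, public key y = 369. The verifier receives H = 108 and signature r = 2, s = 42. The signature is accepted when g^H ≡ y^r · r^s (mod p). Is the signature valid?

Left side g^H mod p:
3^2 = 9
3^4 ≡ 9^2 = 81
3^8 ≡ 81^2 = 6561 ≡ 17
3^16 ≡ 17^2 = 289
3^32 ≡ 289^2 = 83521 ≡ 85
3^64 ≡ 85^2 = 7225 ≡ 272
108 = 64 + 32 + 8 + 4, so 3^108 ≡ 272·85·17·81 ≡ 89 (mod 409)
Right side y^r · r^s mod p:
369^2 = 136161 ≡ 373
2^2 = 4
2^4 ≡ 4^2 = 16
2^8 ≡ 16^2 = 256
2^16 ≡ 256^2 = 65536 ≡ 96
2^32 ≡ 96^2 = 9216 ≡ 218
42 = 32 + 8 + 2, so 2^42 ≡ 218·256·4 ≡ 327 (mod 409)
373·327 = 121971 ≡ 89 (mod 409)
89 ≡ 89 (mod 409), so the signature is genuine.

valid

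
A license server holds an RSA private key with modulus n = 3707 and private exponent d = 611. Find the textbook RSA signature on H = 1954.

2306

Squares mod 3707: H^1≡1954, H^2≡3613, H^4≡1422, H^8≡1769, H^16≡653, H^32≡104, H^64≡3402, H^128≡350, H^256≡169, H^512≡2612
611 = 512 + 64 + 32 + 2 + 1, so H^611 ≡ 2612·3402·104·3613·1954 ≡ 2306 (mod 3707)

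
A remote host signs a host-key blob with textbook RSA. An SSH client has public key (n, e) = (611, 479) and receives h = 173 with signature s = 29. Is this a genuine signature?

forged

s^479 mod 611 = 438
438 ≠ 173, so verification fails.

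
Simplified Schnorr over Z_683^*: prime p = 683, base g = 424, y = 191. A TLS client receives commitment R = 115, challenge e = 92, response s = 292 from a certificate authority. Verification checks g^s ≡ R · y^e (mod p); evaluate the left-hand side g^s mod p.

503

Squares mod 683: 424^1≡424, 424^2≡147, 424^4≡436, 424^8≡222, 424^16≡108, 424^32≡53, 424^64≡77, 424^128≡465, 424^256≡397
292 = 256 + 32 + 4, so 424^292 ≡ 397·53·436 ≡ 503 (mod 683)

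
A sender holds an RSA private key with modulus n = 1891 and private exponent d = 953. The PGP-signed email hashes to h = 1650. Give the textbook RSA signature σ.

1064

Squares mod 1891: h^1≡1650, h^2≡1351, h^4≡386, h^8≡1498, h^16≡1278, h^32≡1351, h^64≡386, h^128≡1498, h^256≡1278, h^512≡1351
953 = 512 + 256 + 128 + 32 + 16 + 8 + 1, so h^953 ≡ 1351·1278·1498·1351·1278·1498·1650 ≡ 1064 (mod 1891)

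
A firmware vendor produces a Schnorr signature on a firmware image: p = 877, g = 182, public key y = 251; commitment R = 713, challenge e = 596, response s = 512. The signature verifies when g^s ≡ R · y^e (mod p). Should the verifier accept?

g^s mod p:
182^512 mod 877 = 640
R · y^e mod p:
251^596 mod 877 = 210
713·210 = 149730 ≡ 640 (mod 877)
640 ≡ 640 (mod 877); signature holds.

accept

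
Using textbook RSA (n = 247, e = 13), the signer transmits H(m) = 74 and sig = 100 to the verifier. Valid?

yes

sig^2 ≡ 100^2 = 10000 ≡ 120
sig^4 ≡ 120^2 = 14400 ≡ 74
sig^8 ≡ 74^2 = 5476 ≡ 42
13 = 8 + 4 + 1, so sig^13 ≡ 42·74·100 ≡ 74 (mod 247)
74 = H(m), so the signature checks out.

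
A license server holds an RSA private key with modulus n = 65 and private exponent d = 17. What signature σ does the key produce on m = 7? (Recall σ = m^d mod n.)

37

Squares mod 65: m^1≡7, m^2≡49, m^4≡61, m^8≡16, m^16≡61
17 = 16 + 1, so m^17 ≡ 61·7 ≡ 37 (mod 65)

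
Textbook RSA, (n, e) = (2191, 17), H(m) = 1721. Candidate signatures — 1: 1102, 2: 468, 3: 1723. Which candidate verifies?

2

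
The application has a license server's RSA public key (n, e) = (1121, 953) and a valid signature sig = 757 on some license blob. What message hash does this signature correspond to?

234

sig^953 mod 1121 = 234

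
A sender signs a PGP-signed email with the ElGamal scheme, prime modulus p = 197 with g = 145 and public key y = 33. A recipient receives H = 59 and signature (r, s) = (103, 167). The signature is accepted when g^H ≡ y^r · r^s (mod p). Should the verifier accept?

Left side g^H mod p:
Squares mod 197: 145^1≡145, 145^2≡143, 145^4≡158, 145^8≡142, 145^16≡70, 145^32≡172
59 = 32 + 16 + 8 + 2 + 1, so 145^59 ≡ 172·70·142·143·145 ≡ 184 (mod 197)
Right side y^r · r^s mod p:
Squares mod 197: 33^1≡33, 33^2≡104, 33^4≡178, 33^8≡164, 33^16≡104, 33^32≡178, 33^64≡164
103 = 64 + 32 + 4 + 2 + 1, so 33^103 ≡ 164·178·178·104·33 ≡ 161 (mod 197)
Squares mod 197: 103^1≡103, 103^2≡168, 103^4≡53, 103^8≡51, 103^16≡40, 103^32≡24, 103^64≡182, 103^128≡28
167 = 128 + 32 + 4 + 2 + 1, so 103^167 ≡ 28·24·53·168·103 ≡ 130 (mod 197)
161·130 = 20930 ≡ 48 (mod 197)
184 ≠ 48, so verification fails.

reject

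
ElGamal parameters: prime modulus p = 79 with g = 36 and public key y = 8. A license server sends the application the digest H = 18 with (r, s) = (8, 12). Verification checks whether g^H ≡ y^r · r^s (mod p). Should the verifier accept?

Left side g^H mod p:
36^2 = 1296 ≡ 32
36^4 ≡ 32^2 = 1024 ≡ 76
36^8 ≡ 76^2 = 5776 ≡ 9
36^16 ≡ 9^2 = 81 ≡ 2
18 = 16 + 2, so 36^18 ≡ 2·32 ≡ 64 (mod 79)
Right side y^r · r^s mod p:
8^2 = 64
8^4 ≡ 64^2 = 4096 ≡ 67
8^8 ≡ 67^2 = 4489 ≡ 65
8^2 = 64
8^4 ≡ 64^2 = 4096 ≡ 67
8^8 ≡ 67^2 = 4489 ≡ 65
12 = 8 + 4, so 8^12 ≡ 65·67 ≡ 10 (mod 79)
65·10 = 650 ≡ 18 (mod 79)
64 ≠ 18, so verification fails.

reject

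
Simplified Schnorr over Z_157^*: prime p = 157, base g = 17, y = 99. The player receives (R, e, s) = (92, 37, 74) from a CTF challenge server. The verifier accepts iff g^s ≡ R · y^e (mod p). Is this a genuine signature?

forged

g^s mod p:
17^2 = 289 ≡ 132
17^4 ≡ 132^2 = 17424 ≡ 154
17^8 ≡ 154^2 = 23716 ≡ 9
17^16 ≡ 9^2 = 81
17^32 ≡ 81^2 = 6561 ≡ 124
17^64 ≡ 124^2 = 15376 ≡ 147
74 = 64 + 8 + 2, so 17^74 ≡ 147·9·132 ≡ 52 (mod 157)
R · y^e mod p:
99^2 = 9801 ≡ 67
99^4 ≡ 67^2 = 4489 ≡ 93
99^8 ≡ 93^2 = 8649 ≡ 14
99^16 ≡ 14^2 = 196 ≡ 39
99^32 ≡ 39^2 = 1521 ≡ 108
37 = 32 + 4 + 1, so 99^37 ≡ 108·93·99 ≡ 75 (mod 157)
92·75 = 6900 ≡ 149 (mod 157)
52 ≠ 149; the check fails.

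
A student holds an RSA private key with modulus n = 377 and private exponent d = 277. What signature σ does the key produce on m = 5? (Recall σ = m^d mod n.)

m^2 ≡ 5^2 = 25
m^4 ≡ 25^2 = 625 ≡ 248
m^8 ≡ 248^2 = 61504 ≡ 53
m^16 ≡ 53^2 = 2809 ≡ 170
m^32 ≡ 170^2 = 28900 ≡ 248
m^64 ≡ 248^2 = 61504 ≡ 53
m^128 ≡ 53^2 = 2809 ≡ 170
m^256 ≡ 170^2 = 28900 ≡ 248
277 = 256 + 16 + 4 + 1, so m^277 ≡ 248·170·248·5 ≡ 187 (mod 377)

187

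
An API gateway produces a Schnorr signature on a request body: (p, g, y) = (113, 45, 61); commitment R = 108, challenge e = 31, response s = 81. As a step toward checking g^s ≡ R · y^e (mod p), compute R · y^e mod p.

46

61^2 = 3721 ≡ 105
61^4 ≡ 105^2 = 11025 ≡ 64
61^8 ≡ 64^2 = 4096 ≡ 28
61^16 ≡ 28^2 = 784 ≡ 106
31 = 16 + 8 + 4 + 2 + 1, so 61^31 ≡ 106·28·64·105·61 ≡ 36 (mod 113)
R · y^e ≡ 108·36 = 3888 ≡ 46 (mod 113)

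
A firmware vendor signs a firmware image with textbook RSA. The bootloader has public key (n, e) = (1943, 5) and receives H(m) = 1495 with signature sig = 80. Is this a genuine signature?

sig^2 ≡ 80^2 = 6400 ≡ 571
sig^4 ≡ 571^2 = 326041 ≡ 1560
5 = 4 + 1, so sig^5 ≡ 1560·80 ≡ 448 (mod 1943)
448 ≠ 1495, so verification fails.

forged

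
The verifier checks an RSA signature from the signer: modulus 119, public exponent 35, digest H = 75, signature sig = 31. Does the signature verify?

verifies

sig^2 ≡ 31^2 = 961 ≡ 9
sig^4 ≡ 9^2 = 81
sig^8 ≡ 81^2 = 6561 ≡ 16
sig^16 ≡ 16^2 = 256 ≡ 18
sig^32 ≡ 18^2 = 324 ≡ 86
35 = 32 + 2 + 1, so sig^35 ≡ 86·9·31 ≡ 75 (mod 119)
75 = H, so the signature checks out.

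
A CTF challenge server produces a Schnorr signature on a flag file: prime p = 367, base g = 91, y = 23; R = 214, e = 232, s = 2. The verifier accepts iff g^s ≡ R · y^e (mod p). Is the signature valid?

g^s mod p:
91^2 = 8281 ≡ 207
R · y^e mod p:
23^2 = 529 ≡ 162
23^4 ≡ 162^2 = 26244 ≡ 187
23^8 ≡ 187^2 = 34969 ≡ 104
23^16 ≡ 104^2 = 10816 ≡ 173
23^32 ≡ 173^2 = 29929 ≡ 202
23^64 ≡ 202^2 = 40804 ≡ 67
23^128 ≡ 67^2 = 4489 ≡ 85
232 = 128 + 64 + 32 + 8, so 23^232 ≡ 85·67·202·104 ≡ 28 (mod 367)
214·28 = 5992 ≡ 120 (mod 367)
207 ≠ 120; the check fails.

invalid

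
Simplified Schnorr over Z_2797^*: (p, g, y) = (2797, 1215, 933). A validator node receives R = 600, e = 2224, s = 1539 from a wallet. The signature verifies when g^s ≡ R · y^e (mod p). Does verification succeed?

g^s mod p:
Squares mod 2797: 1215^1≡1215, 1215^2≡2206, 1215^4≡2453, 1215^8≡862, 1215^16≡1839, 1215^32≡348, 1215^64≡833, 1215^128≡233, 1215^256≡1146, 1215^512≡1523, 1215^1024≡816
1539 = 1024 + 512 + 2 + 1, so 1215^1539 ≡ 816·1523·2206·1215 ≡ 2335 (mod 2797)
R · y^e mod p:
Squares mod 2797: 933^1≡933, 933^2≡622, 933^4≡898, 933^8≡868, 933^16≡1031, 933^32≡101, 933^64≡1810, 933^128≡813, 933^256≡877, 933^512≡2751, 933^1024≡2116, 933^2048≡2256
2224 = 2048 + 128 + 32 + 16, so 933^2224 ≡ 2256·813·101·1031 ≡ 1146 (mod 2797)
600·1146 = 687600 ≡ 2335 (mod 2797)
2335 ≡ 2335 (mod 2797); signature holds.

passes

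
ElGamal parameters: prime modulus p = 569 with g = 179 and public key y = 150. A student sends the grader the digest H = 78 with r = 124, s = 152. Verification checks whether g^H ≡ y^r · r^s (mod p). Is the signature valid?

Left side g^H mod p:
179^2 = 32041 ≡ 177
179^4 ≡ 177^2 = 31329 ≡ 34
179^8 ≡ 34^2 = 1156 ≡ 18
179^16 ≡ 18^2 = 324
179^32 ≡ 324^2 = 104976 ≡ 280
179^64 ≡ 280^2 = 78400 ≡ 447
78 = 64 + 8 + 4 + 2, so 179^78 ≡ 447·18·34·177 ≡ 66 (mod 569)
Right side y^r · r^s mod p:
150^2 = 22500 ≡ 309
150^4 ≡ 309^2 = 95481 ≡ 458
150^8 ≡ 458^2 = 209764 ≡ 372
150^16 ≡ 372^2 = 138384 ≡ 117
150^32 ≡ 117^2 = 13689 ≡ 33
150^64 ≡ 33^2 = 1089 ≡ 520
124 = 64 + 32 + 16 + 8 + 4, so 150^124 ≡ 520·33·117·372·458 ≡ 4 (mod 569)
124^2 = 15376 ≡ 13
124^4 ≡ 13^2 = 169
124^8 ≡ 169^2 = 28561 ≡ 111
124^16 ≡ 111^2 = 12321 ≡ 372
124^32 ≡ 372^2 = 138384 ≡ 117
124^64 ≡ 117^2 = 13689 ≡ 33
124^128 ≡ 33^2 = 1089 ≡ 520
152 = 128 + 16 + 8, so 124^152 ≡ 520·372·111 ≡ 56 (mod 569)
4·56 = 224 ≡ 224 (mod 569)
66 ≠ 224, so verification fails.

invalid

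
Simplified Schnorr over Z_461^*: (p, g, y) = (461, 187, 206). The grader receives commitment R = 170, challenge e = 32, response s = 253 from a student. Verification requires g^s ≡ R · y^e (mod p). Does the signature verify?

g^s mod p:
187^253 mod 461 = 401
R · y^e mod p:
206^32 mod 461 = 81
170·81 = 13770 ≡ 401 (mod 461)
401 ≡ 401 (mod 461); signature holds.

verifies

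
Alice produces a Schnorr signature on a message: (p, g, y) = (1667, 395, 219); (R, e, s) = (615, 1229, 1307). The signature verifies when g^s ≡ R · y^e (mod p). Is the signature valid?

valid

g^s mod p:
395^2 = 156025 ≡ 994
395^4 ≡ 994^2 = 988036 ≡ 1172
395^8 ≡ 1172^2 = 1373584 ≡ 1643
395^16 ≡ 1643^2 = 2699449 ≡ 576
395^32 ≡ 576^2 = 331776 ≡ 43
395^64 ≡ 43^2 = 1849 ≡ 182
395^128 ≡ 182^2 = 33124 ≡ 1451
395^256 ≡ 1451^2 = 2105401 ≡ 1647
395^512 ≡ 1647^2 = 2712609 ≡ 400
395^1024 ≡ 400^2 = 160000 ≡ 1635
1307 = 1024 + 256 + 16 + 8 + 2 + 1, so 395^1307 ≡ 1635·1647·576·1643·994·395 ≡ 403 (mod 1667)
R · y^e mod p:
219^2 = 47961 ≡ 1285
219^4 ≡ 1285^2 = 1651225 ≡ 895
219^8 ≡ 895^2 = 801025 ≡ 865
219^16 ≡ 865^2 = 748225 ≡ 1409
219^32 ≡ 1409^2 = 1985281 ≡ 1551
219^64 ≡ 1551^2 = 2405601 ≡ 120
219^128 ≡ 120^2 = 14400 ≡ 1064
219^256 ≡ 1064^2 = 1132096 ≡ 203
219^512 ≡ 203^2 = 41209 ≡ 1201
219^1024 ≡ 1201^2 = 1442401 ≡ 446
1229 = 1024 + 128 + 64 + 8 + 4 + 1, so 219^1229 ≡ 446·1064·120·865·895·219 ≡ 166 (mod 1667)
615·166 = 102090 ≡ 403 (mod 1667)
403 ≡ 403 (mod 1667); signature holds.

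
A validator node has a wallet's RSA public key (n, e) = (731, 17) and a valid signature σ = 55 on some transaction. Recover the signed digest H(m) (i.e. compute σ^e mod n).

σ^17 mod 731 = 718

718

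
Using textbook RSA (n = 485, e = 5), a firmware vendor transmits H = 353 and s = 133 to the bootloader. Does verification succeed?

passes

s^5 mod 485 = 353
s^5 mod 485 = 353 matches H.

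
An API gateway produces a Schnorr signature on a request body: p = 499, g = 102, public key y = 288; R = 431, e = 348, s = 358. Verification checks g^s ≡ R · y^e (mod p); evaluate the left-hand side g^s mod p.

102^2 = 10404 ≡ 424
102^4 ≡ 424^2 = 179776 ≡ 136
102^8 ≡ 136^2 = 18496 ≡ 33
102^16 ≡ 33^2 = 1089 ≡ 91
102^32 ≡ 91^2 = 8281 ≡ 297
102^64 ≡ 297^2 = 88209 ≡ 385
102^128 ≡ 385^2 = 148225 ≡ 22
102^256 ≡ 22^2 = 484
358 = 256 + 64 + 32 + 4 + 2, so 102^358 ≡ 484·385·297·136·424 ≡ 189 (mod 499)

189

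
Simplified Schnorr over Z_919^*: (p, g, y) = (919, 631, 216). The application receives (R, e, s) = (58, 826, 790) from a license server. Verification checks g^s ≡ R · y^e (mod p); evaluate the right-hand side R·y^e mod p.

216^2 = 46656 ≡ 706
216^4 ≡ 706^2 = 498436 ≡ 338
216^8 ≡ 338^2 = 114244 ≡ 288
216^16 ≡ 288^2 = 82944 ≡ 234
216^32 ≡ 234^2 = 54756 ≡ 535
216^64 ≡ 535^2 = 286225 ≡ 416
216^128 ≡ 416^2 = 173056 ≡ 284
216^256 ≡ 284^2 = 80656 ≡ 703
216^512 ≡ 703^2 = 494209 ≡ 706
826 = 512 + 256 + 32 + 16 + 8 + 2, so 216^826 ≡ 706·703·535·234·288·706 ≡ 229 (mod 919)
R · y^e ≡ 58·229 = 13282 ≡ 416 (mod 919)

416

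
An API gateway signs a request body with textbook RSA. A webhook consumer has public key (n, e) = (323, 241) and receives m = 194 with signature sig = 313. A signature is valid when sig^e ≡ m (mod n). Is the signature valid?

Squares mod 323: sig^1≡313, sig^2≡100, sig^4≡310, sig^8≡169, sig^16≡137, sig^32≡35, sig^64≡256, sig^128≡290
241 = 128 + 64 + 32 + 16 + 1, so sig^241 ≡ 290·256·35·137·313 ≡ 194 (mod 323)
sig^241 mod 323 = 194 matches m.

valid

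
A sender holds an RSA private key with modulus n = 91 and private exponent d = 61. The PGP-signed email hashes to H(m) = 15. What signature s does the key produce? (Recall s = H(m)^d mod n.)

15

(H(m))^61 mod 91 = 15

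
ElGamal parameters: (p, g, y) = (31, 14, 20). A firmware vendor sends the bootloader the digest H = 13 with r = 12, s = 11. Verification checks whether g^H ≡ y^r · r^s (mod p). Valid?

Left side g^H mod p:
Squares mod 31: 14^1≡14, 14^2≡10, 14^4≡7, 14^8≡18
13 = 8 + 4 + 1, so 14^13 ≡ 18·7·14 ≡ 28 (mod 31)
Right side y^r · r^s mod p:
Squares mod 31: 20^1≡20, 20^2≡28, 20^4≡9, 20^8≡19
12 = 8 + 4, so 20^12 ≡ 19·9 ≡ 16 (mod 31)
Squares mod 31: 12^1≡12, 12^2≡20, 12^4≡28, 12^8≡9
11 = 8 + 2 + 1, so 12^11 ≡ 9·20·12 ≡ 21 (mod 31)
16·21 = 336 ≡ 26 (mod 31)
28 ≠ 26, so verification fails.

no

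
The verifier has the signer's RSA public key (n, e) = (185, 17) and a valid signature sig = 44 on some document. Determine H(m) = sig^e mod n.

164

Squares mod 185: sig^1≡44, sig^2≡86, sig^4≡181, sig^8≡16, sig^16≡71
17 = 16 + 1, so sig^17 ≡ 71·44 ≡ 164 (mod 185)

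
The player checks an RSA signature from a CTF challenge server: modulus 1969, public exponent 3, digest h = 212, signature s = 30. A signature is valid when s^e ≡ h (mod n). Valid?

no

Squares mod 1969: s^1≡30, s^2≡900
3 = 2 + 1, so s^3 ≡ 900·30 ≡ 1403 (mod 1969)
The recovered value 1403 does not match the digest 212.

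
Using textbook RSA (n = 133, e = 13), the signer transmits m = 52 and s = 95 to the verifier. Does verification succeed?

s^2 ≡ 95^2 = 9025 ≡ 114
s^4 ≡ 114^2 = 12996 ≡ 95
s^8 ≡ 95^2 = 9025 ≡ 114
13 = 8 + 4 + 1, so s^13 ≡ 114·95·95 ≡ 95 (mod 133)
95 ≠ 52, so verification fails.

fails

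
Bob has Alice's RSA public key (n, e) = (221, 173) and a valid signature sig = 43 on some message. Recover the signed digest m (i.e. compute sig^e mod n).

127

Squares mod 221: sig^1≡43, sig^2≡81, sig^4≡152, sig^8≡120, sig^16≡35, sig^32≡120, sig^64≡35, sig^128≡120
173 = 128 + 32 + 8 + 4 + 1, so sig^173 ≡ 120·120·120·152·43 ≡ 127 (mod 221)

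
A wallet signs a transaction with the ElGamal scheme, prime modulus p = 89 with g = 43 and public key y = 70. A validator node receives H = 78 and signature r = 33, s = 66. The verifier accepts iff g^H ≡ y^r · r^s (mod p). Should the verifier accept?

reject

Left side g^H mod p:
Squares mod 89: 43^1≡43, 43^2≡69, 43^4≡44, 43^8≡67, 43^16≡39, 43^32≡8, 43^64≡64
78 = 64 + 8 + 4 + 2, so 43^78 ≡ 64·67·44·69 ≡ 71 (mod 89)
Right side y^r · r^s mod p:
Squares mod 89: 70^1≡70, 70^2≡5, 70^4≡25, 70^8≡2, 70^16≡4, 70^32≡16
33 = 32 + 1, so 70^33 ≡ 16·70 ≡ 52 (mod 89)
Squares mod 89: 33^1≡33, 33^2≡21, 33^4≡85, 33^8≡16, 33^16≡78, 33^32≡32, 33^64≡45
66 = 64 + 2, so 33^66 ≡ 45·21 ≡ 55 (mod 89)
52·55 = 2860 ≡ 12 (mod 89)
71 ≠ 12, so verification fails.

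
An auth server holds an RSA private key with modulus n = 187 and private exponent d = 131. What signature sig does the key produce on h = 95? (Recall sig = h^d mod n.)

h^131 mod 187 = 150

150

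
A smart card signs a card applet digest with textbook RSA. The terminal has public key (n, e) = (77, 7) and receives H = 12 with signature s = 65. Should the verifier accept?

reject

Squares mod 77: s^1≡65, s^2≡67, s^4≡23
7 = 4 + 2 + 1, so s^7 ≡ 23·67·65 ≡ 65 (mod 77)
The recovered value 65 does not match the digest 12.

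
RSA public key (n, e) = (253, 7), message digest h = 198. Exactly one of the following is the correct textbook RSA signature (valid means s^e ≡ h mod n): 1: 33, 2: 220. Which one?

1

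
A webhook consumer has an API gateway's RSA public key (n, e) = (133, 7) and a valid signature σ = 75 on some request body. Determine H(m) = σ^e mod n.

Squares mod 133: σ^1≡75, σ^2≡39, σ^4≡58
7 = 4 + 2 + 1, so σ^7 ≡ 58·39·75 ≡ 75 (mod 133)

75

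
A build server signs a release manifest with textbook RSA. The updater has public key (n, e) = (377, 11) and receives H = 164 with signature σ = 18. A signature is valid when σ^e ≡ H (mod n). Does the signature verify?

verifies

Squares mod 377: σ^1≡18, σ^2≡324, σ^4≡170, σ^8≡248
11 = 8 + 2 + 1, so σ^11 ≡ 248·324·18 ≡ 164 (mod 377)
σ^11 mod 377 = 164 matches H.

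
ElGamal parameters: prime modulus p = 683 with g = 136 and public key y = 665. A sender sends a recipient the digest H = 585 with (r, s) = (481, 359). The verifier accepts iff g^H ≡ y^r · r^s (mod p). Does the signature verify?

Left side g^H mod p:
136^2 = 18496 ≡ 55
136^4 ≡ 55^2 = 3025 ≡ 293
136^8 ≡ 293^2 = 85849 ≡ 474
136^16 ≡ 474^2 = 224676 ≡ 652
136^32 ≡ 652^2 = 425104 ≡ 278
136^64 ≡ 278^2 = 77284 ≡ 105
136^128 ≡ 105^2 = 11025 ≡ 97
136^256 ≡ 97^2 = 9409 ≡ 530
136^512 ≡ 530^2 = 280900 ≡ 187
585 = 512 + 64 + 8 + 1, so 136^585 ≡ 187·105·474·136 ≡ 14 (mod 683)
Right side y^r · r^s mod p:
665^2 = 442225 ≡ 324
665^4 ≡ 324^2 = 104976 ≡ 477
665^8 ≡ 477^2 = 227529 ≡ 90
665^16 ≡ 90^2 = 8100 ≡ 587
665^32 ≡ 587^2 = 344569 ≡ 337
665^64 ≡ 337^2 = 113569 ≡ 191
665^128 ≡ 191^2 = 36481 ≡ 282
665^256 ≡ 282^2 = 79524 ≡ 296
481 = 256 + 128 + 64 + 32 + 1, so 665^481 ≡ 296·282·191·337·665 ≡ 85 (mod 683)
481^2 = 231361 ≡ 507
481^4 ≡ 507^2 = 257049 ≡ 241
481^8 ≡ 241^2 = 58081 ≡ 26
481^16 ≡ 26^2 = 676
481^32 ≡ 676^2 = 456976 ≡ 49
481^64 ≡ 49^2 = 2401 ≡ 352
481^128 ≡ 352^2 = 123904 ≡ 281
481^256 ≡ 281^2 = 78961 ≡ 416
359 = 256 + 64 + 32 + 4 + 2 + 1, so 481^359 ≡ 416·352·49·241·507·481 ≡ 549 (mod 683)
85·549 = 46665 ≡ 221 (mod 683)
14 ≠ 221, so verification fails.

does not verify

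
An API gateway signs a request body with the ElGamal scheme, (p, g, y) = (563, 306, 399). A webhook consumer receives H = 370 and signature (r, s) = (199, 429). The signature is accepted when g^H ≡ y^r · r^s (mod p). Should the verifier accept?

Left side g^H mod p:
306^2 = 93636 ≡ 178
306^4 ≡ 178^2 = 31684 ≡ 156
306^8 ≡ 156^2 = 24336 ≡ 127
306^16 ≡ 127^2 = 16129 ≡ 365
306^32 ≡ 365^2 = 133225 ≡ 357
306^64 ≡ 357^2 = 127449 ≡ 211
306^128 ≡ 211^2 = 44521 ≡ 44
306^256 ≡ 44^2 = 1936 ≡ 247
370 = 256 + 64 + 32 + 16 + 2, so 306^370 ≡ 247·211·357·365·178 ≡ 51 (mod 563)
Right side y^r · r^s mod p:
399^2 = 159201 ≡ 435
399^4 ≡ 435^2 = 189225 ≡ 57
399^8 ≡ 57^2 = 3249 ≡ 434
399^16 ≡ 434^2 = 188356 ≡ 314
399^32 ≡ 314^2 = 98596 ≡ 71
399^64 ≡ 71^2 = 5041 ≡ 537
399^128 ≡ 537^2 = 288369 ≡ 113
199 = 128 + 64 + 4 + 2 + 1, so 399^199 ≡ 113·537·57·435·399 ≡ 44 (mod 563)
199^2 = 39601 ≡ 191
199^4 ≡ 191^2 = 36481 ≡ 449
199^8 ≡ 449^2 = 201601 ≡ 47
199^16 ≡ 47^2 = 2209 ≡ 520
199^32 ≡ 520^2 = 270400 ≡ 160
199^64 ≡ 160^2 = 25600 ≡ 265
199^128 ≡ 265^2 = 70225 ≡ 413
199^256 ≡ 413^2 = 170569 ≡ 543
429 = 256 + 128 + 32 + 8 + 4 + 1, so 199^429 ≡ 543·413·160·47·449·199 ≡ 22 (mod 563)
44·22 = 968 ≡ 405 (mod 563)
51 ≠ 405, so verification fails.

reject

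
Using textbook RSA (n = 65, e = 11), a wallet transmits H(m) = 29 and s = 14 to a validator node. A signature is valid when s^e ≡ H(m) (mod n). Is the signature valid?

invalid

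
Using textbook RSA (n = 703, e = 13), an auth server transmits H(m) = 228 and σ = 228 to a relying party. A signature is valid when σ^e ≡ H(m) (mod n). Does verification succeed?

passes

σ^2 ≡ 228^2 = 51984 ≡ 665
σ^4 ≡ 665^2 = 442225 ≡ 38
σ^8 ≡ 38^2 = 1444 ≡ 38
13 = 8 + 4 + 1, so σ^13 ≡ 38·38·228 ≡ 228 (mod 703)
Since 228 equals the digest 228, verification succeeds.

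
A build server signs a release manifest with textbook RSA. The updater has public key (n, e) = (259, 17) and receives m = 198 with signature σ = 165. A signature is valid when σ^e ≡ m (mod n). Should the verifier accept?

σ^17 mod 259 = 198
198 = m, so the signature checks out.

accept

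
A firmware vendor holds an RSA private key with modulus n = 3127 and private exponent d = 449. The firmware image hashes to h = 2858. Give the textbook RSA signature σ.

Squares mod 3127: h^1≡2858, h^2≡440, h^4≡2853, h^8≡28, h^16≡784, h^32≡1764, h^64≡331, h^128≡116, h^256≡948
449 = 256 + 128 + 64 + 1, so h^449 ≡ 948·116·331·2858 ≡ 3014 (mod 3127)

3014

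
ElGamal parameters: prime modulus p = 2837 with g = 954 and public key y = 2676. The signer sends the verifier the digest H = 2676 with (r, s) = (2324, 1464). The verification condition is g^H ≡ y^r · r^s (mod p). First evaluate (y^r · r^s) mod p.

996

2676^2 = 7160976 ≡ 388
2676^4 ≡ 388^2 = 150544 ≡ 183
2676^8 ≡ 183^2 = 33489 ≡ 2282
2676^16 ≡ 2282^2 = 5207524 ≡ 1629
2676^32 ≡ 1629^2 = 2653641 ≡ 1046
2676^64 ≡ 1046^2 = 1094116 ≡ 1871
2676^128 ≡ 1871^2 = 3500641 ≡ 2620
2676^256 ≡ 2620^2 = 6864400 ≡ 1697
2676^512 ≡ 1697^2 = 2879809 ≡ 254
2676^1024 ≡ 254^2 = 64516 ≡ 2102
2676^2048 ≡ 2102^2 = 4418404 ≡ 1195
2324 = 2048 + 256 + 16 + 4, so 2676^2324 ≡ 1195·1697·1629·183 ≡ 2111 (mod 2837)
2324^2 = 5400976 ≡ 2165
2324^4 ≡ 2165^2 = 4687225 ≡ 501
2324^8 ≡ 501^2 = 251001 ≡ 1345
2324^16 ≡ 1345^2 = 1809025 ≡ 1856
2324^32 ≡ 1856^2 = 3444736 ≡ 618
2324^64 ≡ 618^2 = 381924 ≡ 1766
2324^128 ≡ 1766^2 = 3118756 ≡ 893
2324^256 ≡ 893^2 = 797449 ≡ 252
2324^512 ≡ 252^2 = 63504 ≡ 1090
2324^1024 ≡ 1090^2 = 1188100 ≡ 2234
1464 = 1024 + 256 + 128 + 32 + 16 + 8, so 2324^1464 ≡ 2234·252·893·618·1856·1345 ≡ 491 (mod 2837)
y^r · r^s ≡ 2111·491 = 1036501 ≡ 996 (mod 2837)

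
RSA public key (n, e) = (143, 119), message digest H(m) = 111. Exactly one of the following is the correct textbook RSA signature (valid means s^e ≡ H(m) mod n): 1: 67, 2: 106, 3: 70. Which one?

Candidate 1: Squares mod 143: 67^1≡67, 67^2≡56, 67^4≡133, 67^8≡100, 67^16≡133, 67^32≡100, 67^64≡133; 119 = 64 + 32 + 16 + 4 + 2 + 1, so 67^119 ≡ 133·100·133·133·56·67 ≡ 111 (mod 143)
  → matches H(m) = 111
Candidate 2: Squares mod 143: 106^1≡106, 106^2≡82, 106^4≡3, 106^8≡9, 106^16≡81, 106^32≡126, 106^64≡3; 119 = 64 + 32 + 16 + 4 + 2 + 1, so 106^119 ≡ 3·126·81·3·82·106 ≡ 85 (mod 143)
Candidate 3: Squares mod 143: 70^1≡70, 70^2≡38, 70^4≡14, 70^8≡53, 70^16≡92, 70^32≡27, 70^64≡14; 119 = 64 + 32 + 16 + 4 + 2 + 1, so 70^119 ≡ 14·27·92·14·38·70 ≡ 47 (mod 143)

1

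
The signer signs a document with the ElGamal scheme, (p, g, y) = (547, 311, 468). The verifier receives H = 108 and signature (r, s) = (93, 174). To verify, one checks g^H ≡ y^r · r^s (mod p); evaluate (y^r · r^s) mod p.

263

Squares mod 547: 468^1≡468, 468^2≡224, 468^4≡399, 468^8≡24, 468^16≡29, 468^32≡294, 468^64≡10
93 = 64 + 16 + 8 + 4 + 1, so 468^93 ≡ 10·29·24·399·468 ≡ 224 (mod 547)
Squares mod 547: 93^1≡93, 93^2≡444, 93^4≡216, 93^8≡161, 93^16≡212, 93^32≡90, 93^64≡442, 93^128≡85
174 = 128 + 32 + 8 + 4 + 2, so 93^174 ≡ 85·90·161·216·444 ≡ 282 (mod 547)
y^r · r^s ≡ 224·282 = 63168 ≡ 263 (mod 547)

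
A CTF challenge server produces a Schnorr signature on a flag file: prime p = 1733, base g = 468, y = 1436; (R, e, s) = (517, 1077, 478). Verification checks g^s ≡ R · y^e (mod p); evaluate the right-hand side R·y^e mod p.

Squares mod 1733: 1436^1≡1436, 1436^2≡1559, 1436^4≡815, 1436^8≡486, 1436^16≡508, 1436^32≡1580, 1436^64≡880, 1436^128≡1482, 1436^256≡613, 1436^512≡1441, 1436^1024≡347
1077 = 1024 + 32 + 16 + 4 + 1, so 1436^1077 ≡ 347·1580·508·815·1436 ≡ 64 (mod 1733)
R · y^e ≡ 517·64 = 33088 ≡ 161 (mod 1733)

161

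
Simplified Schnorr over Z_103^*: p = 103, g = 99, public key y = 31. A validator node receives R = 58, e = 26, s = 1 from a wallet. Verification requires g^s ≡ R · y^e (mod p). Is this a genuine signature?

g^s mod p:
99^1 mod 103 = 99
R · y^e mod p:
31^2 = 961 ≡ 34
31^4 ≡ 34^2 = 1156 ≡ 23
31^8 ≡ 23^2 = 529 ≡ 14
31^16 ≡ 14^2 = 196 ≡ 93
26 = 16 + 8 + 2, so 31^26 ≡ 93·14·34 ≡ 81 (mod 103)
58·81 = 4698 ≡ 63 (mod 103)
99 ≠ 63; the check fails.

forged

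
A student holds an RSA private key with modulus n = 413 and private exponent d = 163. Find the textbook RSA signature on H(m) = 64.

Squares mod 413: (H(m))^1≡64, (H(m))^2≡379, (H(m))^4≡330, (H(m))^8≡281, (H(m))^16≡78, (H(m))^32≡302, (H(m))^64≡344, (H(m))^128≡218
163 = 128 + 32 + 2 + 1, so (H(m))^163 ≡ 218·302·379·64 ≡ 239 (mod 413)

239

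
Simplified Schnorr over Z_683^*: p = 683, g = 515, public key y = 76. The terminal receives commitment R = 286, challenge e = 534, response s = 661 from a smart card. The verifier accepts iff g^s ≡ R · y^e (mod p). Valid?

g^s mod p:
515^2 = 265225 ≡ 221
515^4 ≡ 221^2 = 48841 ≡ 348
515^8 ≡ 348^2 = 121104 ≡ 213
515^16 ≡ 213^2 = 45369 ≡ 291
515^32 ≡ 291^2 = 84681 ≡ 672
515^64 ≡ 672^2 = 451584 ≡ 121
515^128 ≡ 121^2 = 14641 ≡ 298
515^256 ≡ 298^2 = 88804 ≡ 14
515^512 ≡ 14^2 = 196
661 = 512 + 128 + 16 + 4 + 1, so 515^661 ≡ 196·298·291·348·515 ≡ 355 (mod 683)
R · y^e mod p:
76^2 = 5776 ≡ 312
76^4 ≡ 312^2 = 97344 ≡ 358
76^8 ≡ 358^2 = 128164 ≡ 443
76^16 ≡ 443^2 = 196249 ≡ 228
76^32 ≡ 228^2 = 51984 ≡ 76
76^64 ≡ 76^2 = 5776 ≡ 312
76^128 ≡ 312^2 = 97344 ≡ 358
76^256 ≡ 358^2 = 128164 ≡ 443
76^512 ≡ 443^2 = 196249 ≡ 228
534 = 512 + 16 + 4 + 2, so 76^534 ≡ 228·228·358·312 ≡ 572 (mod 683)
286·572 = 163592 ≡ 355 (mod 683)
355 ≡ 355 (mod 683); signature holds.

yes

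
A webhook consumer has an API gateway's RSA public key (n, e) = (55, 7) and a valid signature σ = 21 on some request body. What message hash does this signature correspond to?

σ^2 ≡ 21^2 = 441 ≡ 1
σ^4 ≡ 1^2 = 1
7 = 4 + 2 + 1, so σ^7 ≡ 1·1·21 ≡ 21 (mod 55)

21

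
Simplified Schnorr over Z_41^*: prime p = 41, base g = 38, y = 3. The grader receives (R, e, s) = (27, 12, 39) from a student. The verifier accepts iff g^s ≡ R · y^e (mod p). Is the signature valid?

g^s mod p:
38^39 mod 41 = 27
R · y^e mod p:
3^12 mod 41 = 40
27·40 = 1080 ≡ 14 (mod 41)
27 ≠ 14; the check fails.

invalid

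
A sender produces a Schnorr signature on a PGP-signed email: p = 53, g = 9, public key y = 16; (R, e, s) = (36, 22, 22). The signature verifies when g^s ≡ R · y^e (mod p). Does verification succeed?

passes

g^s mod p:
9^22 mod 53 = 24
R · y^e mod p:
16^22 mod 53 = 36
36·36 = 1296 ≡ 24 (mod 53)
24 ≡ 24 (mod 53); signature holds.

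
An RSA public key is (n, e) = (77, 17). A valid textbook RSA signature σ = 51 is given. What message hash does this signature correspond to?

Squares mod 77: σ^1≡51, σ^2≡60, σ^4≡58, σ^8≡53, σ^16≡37
17 = 16 + 1, so σ^17 ≡ 37·51 ≡ 39 (mod 77)

39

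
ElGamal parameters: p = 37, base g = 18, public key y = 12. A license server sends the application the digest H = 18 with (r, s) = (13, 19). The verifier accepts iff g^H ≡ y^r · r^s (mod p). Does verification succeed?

Left side g^H mod p:
18^2 = 324 ≡ 28
18^4 ≡ 28^2 = 784 ≡ 7
18^8 ≡ 7^2 = 49 ≡ 12
18^16 ≡ 12^2 = 144 ≡ 33
18 = 16 + 2, so 18^18 ≡ 33·28 ≡ 36 (mod 37)
Right side y^r · r^s mod p:
12^2 = 144 ≡ 33
12^4 ≡ 33^2 = 1089 ≡ 16
12^8 ≡ 16^2 = 256 ≡ 34
13 = 8 + 4 + 1, so 12^13 ≡ 34·16·12 ≡ 16 (mod 37)
13^2 = 169 ≡ 21
13^4 ≡ 21^2 = 441 ≡ 34
13^8 ≡ 34^2 = 1156 ≡ 9
13^16 ≡ 9^2 = 81 ≡ 7
19 = 16 + 2 + 1, so 13^19 ≡ 7·21·13 ≡ 24 (mod 37)
16·24 = 384 ≡ 14 (mod 37)
36 ≠ 14, so verification fails.

fails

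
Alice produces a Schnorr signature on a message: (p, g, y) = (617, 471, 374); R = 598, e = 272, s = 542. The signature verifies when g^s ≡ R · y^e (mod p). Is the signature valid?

invalid

g^s mod p:
Squares mod 617: 471^1≡471, 471^2≡338, 471^4≡99, 471^8≡546, 471^16≡105, 471^32≡536, 471^64≡391, 471^128≡482, 471^256≡332, 471^512≡398
542 = 512 + 16 + 8 + 4 + 2, so 471^542 ≡ 398·105·546·99·338 ≡ 434 (mod 617)
R · y^e mod p:
Squares mod 617: 374^1≡374, 374^2≡434, 374^4≡171, 374^8≡242, 374^16≡566, 374^32≡133, 374^64≡413, 374^128≡277, 374^256≡221
272 = 256 + 16, so 374^272 ≡ 221·566 ≡ 452 (mod 617)
598·452 = 270296 ≡ 50 (mod 617)
434 ≠ 50; the check fails.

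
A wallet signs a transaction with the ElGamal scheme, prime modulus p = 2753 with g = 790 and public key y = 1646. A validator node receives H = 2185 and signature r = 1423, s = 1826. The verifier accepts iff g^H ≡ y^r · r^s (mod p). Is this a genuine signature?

forged

Left side g^H mod p:
790^2 = 624100 ≡ 1922
790^4 ≡ 1922^2 = 3694084 ≡ 2311
790^8 ≡ 2311^2 = 5340721 ≡ 2654
790^16 ≡ 2654^2 = 7043716 ≡ 1542
790^32 ≡ 1542^2 = 2377764 ≡ 1925
790^64 ≡ 1925^2 = 3705625 ≡ 87
790^128 ≡ 87^2 = 7569 ≡ 2063
790^256 ≡ 2063^2 = 4255969 ≡ 2584
790^512 ≡ 2584^2 = 6677056 ≡ 1031
790^1024 ≡ 1031^2 = 1062961 ≡ 303
790^2048 ≡ 303^2 = 91809 ≡ 960
2185 = 2048 + 128 + 8 + 1, so 790^2185 ≡ 960·2063·2654·790 ≡ 369 (mod 2753)
Right side y^r · r^s mod p:
1646^2 = 2709316 ≡ 364
1646^4 ≡ 364^2 = 132496 ≡ 352
1646^8 ≡ 352^2 = 123904 ≡ 19
1646^16 ≡ 19^2 = 361
1646^32 ≡ 361^2 = 130321 ≡ 930
1646^64 ≡ 930^2 = 864900 ≡ 458
1646^128 ≡ 458^2 = 209764 ≡ 536
1646^256 ≡ 536^2 = 287296 ≡ 984
1646^512 ≡ 984^2 = 968256 ≡ 1953
1646^1024 ≡ 1953^2 = 3814209 ≡ 1304
1423 = 1024 + 256 + 128 + 8 + 4 + 2 + 1, so 1646^1423 ≡ 1304·984·536·19·352·364·1646 ≡ 2017 (mod 2753)
1423^2 = 2024929 ≡ 1474
1423^4 ≡ 1474^2 = 2172676 ≡ 559
1423^8 ≡ 559^2 = 312481 ≡ 1392
1423^16 ≡ 1392^2 = 1937664 ≡ 2305
1423^32 ≡ 2305^2 = 5313025 ≡ 2488
1423^64 ≡ 2488^2 = 6190144 ≡ 1400
1423^128 ≡ 1400^2 = 1960000 ≡ 2617
1423^256 ≡ 2617^2 = 6848689 ≡ 1978
1423^512 ≡ 1978^2 = 3912484 ≡ 471
1423^1024 ≡ 471^2 = 221841 ≡ 1601
1826 = 1024 + 512 + 256 + 32 + 2, so 1423^1826 ≡ 1601·471·1978·2488·1474 ≡ 916 (mod 2753)
2017·916 = 1847572 ≡ 309 (mod 2753)
369 ≠ 309, so verification fails.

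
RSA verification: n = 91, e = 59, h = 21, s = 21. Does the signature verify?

Squares mod 91: s^1≡21, s^2≡77, s^4≡14, s^8≡14, s^16≡14, s^32≡14
59 = 32 + 16 + 8 + 2 + 1, so s^59 ≡ 14·14·14·77·21 ≡ 70 (mod 91)
70 ≠ 21, so verification fails.

does not verify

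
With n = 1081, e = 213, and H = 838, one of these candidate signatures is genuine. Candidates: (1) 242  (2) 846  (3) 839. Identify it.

Candidate 1: 242^213 mod 1081 = 243
Candidate 2: 846^213 mod 1081 = 188
Candidate 3: 839^213 mod 1081 = 838
  → matches H = 838

3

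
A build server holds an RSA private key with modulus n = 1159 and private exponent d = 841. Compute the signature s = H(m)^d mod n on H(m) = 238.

1153

(H(m))^2 ≡ 238^2 = 56644 ≡ 1012
(H(m))^4 ≡ 1012^2 = 1024144 ≡ 747
(H(m))^8 ≡ 747^2 = 558009 ≡ 530
(H(m))^16 ≡ 530^2 = 280900 ≡ 422
(H(m))^32 ≡ 422^2 = 178084 ≡ 757
(H(m))^64 ≡ 757^2 = 573049 ≡ 503
(H(m))^128 ≡ 503^2 = 253009 ≡ 347
(H(m))^256 ≡ 347^2 = 120409 ≡ 1032
(H(m))^512 ≡ 1032^2 = 1065024 ≡ 1062
841 = 512 + 256 + 64 + 8 + 1, so (H(m))^841 ≡ 1062·1032·503·530·238 ≡ 1153 (mod 1159)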